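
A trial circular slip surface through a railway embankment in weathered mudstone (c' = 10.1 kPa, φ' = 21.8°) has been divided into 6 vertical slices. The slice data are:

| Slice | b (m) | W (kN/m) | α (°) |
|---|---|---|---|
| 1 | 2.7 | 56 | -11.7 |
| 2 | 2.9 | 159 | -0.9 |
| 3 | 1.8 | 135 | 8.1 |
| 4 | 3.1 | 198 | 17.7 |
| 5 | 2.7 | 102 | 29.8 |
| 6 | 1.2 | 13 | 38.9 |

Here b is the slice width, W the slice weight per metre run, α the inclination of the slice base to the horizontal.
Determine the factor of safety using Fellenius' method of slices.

FS = 3.29

Ordinary method of slices: FS = Σ[c'·Δl_i + (W_i cosα_i)·tanφ'] / Σ W_i sinα_i, with Δl_i = b_i / cosα_i.
Slice 1: Δl = 2.7/cos(-11.7°) = 2.757 m; N'_1 = 56·cos(-11.7°) = 54.8; c'Δl = 27.85; W sinα = -11.4
Slice 2: Δl = 2.9/cos(-0.9°) = 2.900 m; N'_2 = 159·cos(-0.9°) = 159.0; c'Δl = 29.29; W sinα = -2.5
Slice 3: Δl = 1.8/cos8.1° = 1.818 m; N'_3 = 135·cos8.1° = 133.7; c'Δl = 18.36; W sinα = 19.0
Slice 4: Δl = 3.1/cos17.7° = 3.254 m; N'_4 = 198·cos17.7° = 188.6; c'Δl = 32.87; W sinα = 60.2
Slice 5: Δl = 2.7/cos29.8° = 3.111 m; N'_5 = 102·cos29.8° = 88.5; c'Δl = 31.43; W sinα = 50.7
Slice 6: Δl = 1.2/cos38.9° = 1.542 m; N'_6 = 13·cos38.9° = 10.1; c'Δl = 15.57; W sinα = 8.2
Σc'Δl = 155.4 kN/m; ΣN' = 634.7 kN/m; ΣW sinα = 124.2 kN/m
Resisting = 155.4 + 634.7·tan21.8° = 155.4 + 253.9 = 409.2 kN/m
FS = 409.2 / 124.2 = 3.294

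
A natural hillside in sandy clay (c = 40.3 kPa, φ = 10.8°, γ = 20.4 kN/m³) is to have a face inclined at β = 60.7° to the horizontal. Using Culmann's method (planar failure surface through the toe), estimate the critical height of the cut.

H_c = 19.02 m

Culmann's analysis gives the critical failure plane at α_cr = (β + φ)/2 = (60.7 + 10.8)/2 = 35.8°, and the critical height
H_c = (4c/γ) · sinβ cosφ / [1 − cos(β − φ)]
    = (4·40.3/20.4) · sin60.7°·cos10.8° / [1 − cos(49.9°)]
    = 7.902 · 0.8721·0.9823 / [1 − 0.6441]
    = 7.902 · 0.8566 / 0.3559
    = 19.02 m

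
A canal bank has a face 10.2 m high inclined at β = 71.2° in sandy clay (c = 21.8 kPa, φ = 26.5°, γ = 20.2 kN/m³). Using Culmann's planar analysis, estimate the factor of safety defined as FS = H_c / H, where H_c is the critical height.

H_c = (4c/γ) · sinβ cosφ / [1 − cos(β − φ)]
    = (4·21.8/20.2) · sin71.2°·cos26.5° / [1 − cos44.7°]
    = 4.317 · 0.8472 / 0.2892 = 12.65 m
FS = H_c / H = 12.65 / 10.2 = 1.240

FS = 1.24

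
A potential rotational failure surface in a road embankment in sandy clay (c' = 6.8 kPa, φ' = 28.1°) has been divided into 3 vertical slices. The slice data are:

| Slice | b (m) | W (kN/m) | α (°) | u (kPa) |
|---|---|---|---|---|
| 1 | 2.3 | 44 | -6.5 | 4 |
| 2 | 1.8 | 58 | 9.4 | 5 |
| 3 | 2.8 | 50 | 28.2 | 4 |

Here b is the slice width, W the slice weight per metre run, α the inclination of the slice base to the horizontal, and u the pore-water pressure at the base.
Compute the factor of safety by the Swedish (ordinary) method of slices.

Ordinary method of slices: FS = Σ[c'·Δl_i + (W_i cosα_i − u_i·Δl_i)·tanφ'] / Σ W_i sinα_i, with Δl_i = b_i / cosα_i.
Slice 1: Δl = 2.3/cos(-6.5°) = 2.315 m; N'_1 = 44·cos(-6.5°) − 4·2.315 = 34.5; c'Δl = 15.74; W sinα = -5.0
Slice 2: Δl = 1.8/cos9.4° = 1.824 m; N'_2 = 58·cos9.4° − 5·1.824 = 48.1; c'Δl = 12.41; W sinα = 9.5
Slice 3: Δl = 2.8/cos28.2° = 3.177 m; N'_3 = 50·cos28.2° − 4·3.177 = 31.4; c'Δl = 21.60; W sinα = 23.6
Σc'Δl = 49.8 kN/m; ΣN' = 113.9 kN/m; ΣW sinα = 28.1 kN/m
Resisting = 49.8 + 113.9·tan28.1° = 49.8 + 60.8 = 110.6 kN/m
FS = 110.6 / 28.1 = 3.932

FS = 3.93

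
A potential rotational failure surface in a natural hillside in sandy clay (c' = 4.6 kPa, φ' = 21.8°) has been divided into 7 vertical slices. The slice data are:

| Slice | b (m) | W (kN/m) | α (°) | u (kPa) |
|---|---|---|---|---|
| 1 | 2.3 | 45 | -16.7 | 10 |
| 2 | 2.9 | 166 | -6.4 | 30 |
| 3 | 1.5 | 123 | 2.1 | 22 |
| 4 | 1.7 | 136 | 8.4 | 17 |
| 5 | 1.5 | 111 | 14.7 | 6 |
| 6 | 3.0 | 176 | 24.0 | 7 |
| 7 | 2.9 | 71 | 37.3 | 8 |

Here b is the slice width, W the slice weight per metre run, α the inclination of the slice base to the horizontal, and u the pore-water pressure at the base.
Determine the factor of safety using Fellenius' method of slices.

FS = 2.21

Ordinary method of slices: FS = Σ[c'·Δl_i + (W_i cosα_i − u_i·Δl_i)·tanφ'] / Σ W_i sinα_i, with Δl_i = b_i / cosα_i.
Slice 1: Δl = 2.3/cos(-16.7°) = 2.401 m; N'_1 = 45·cos(-16.7°) − 10·2.401 = 19.1; c'Δl = 11.05; W sinα = -12.9
Slice 2: Δl = 2.9/cos(-6.4°) = 2.918 m; N'_2 = 166·cos(-6.4°) − 30·2.918 = 77.4; c'Δl = 13.42; W sinα = -18.5
Slice 3: Δl = 1.5/cos2.1° = 1.501 m; N'_3 = 123·cos2.1° − 22·1.501 = 89.9; c'Δl = 6.90; W sinα = 4.5
Slice 4: Δl = 1.7/cos8.4° = 1.718 m; N'_4 = 136·cos8.4° − 17·1.718 = 105.3; c'Δl = 7.90; W sinα = 19.9
Slice 5: Δl = 1.5/cos14.7° = 1.551 m; N'_5 = 111·cos14.7° − 6·1.551 = 98.1; c'Δl = 7.13; W sinα = 28.2
Slice 6: Δl = 3.0/cos24.0° = 3.284 m; N'_6 = 176·cos24.0° − 7·3.284 = 137.8; c'Δl = 15.11; W sinα = 71.6
Slice 7: Δl = 2.9/cos37.3° = 3.646 m; N'_7 = 71·cos37.3° − 8·3.646 = 27.3; c'Δl = 16.77; W sinα = 43.0
Σc'Δl = 78.3 kN/m; ΣN' = 554.9 kN/m; ΣW sinα = 135.7 kN/m
Resisting = 78.3 + 554.9·tan21.8° = 78.3 + 221.9 = 300.2 kN/m
FS = 300.2 / 135.7 = 2.212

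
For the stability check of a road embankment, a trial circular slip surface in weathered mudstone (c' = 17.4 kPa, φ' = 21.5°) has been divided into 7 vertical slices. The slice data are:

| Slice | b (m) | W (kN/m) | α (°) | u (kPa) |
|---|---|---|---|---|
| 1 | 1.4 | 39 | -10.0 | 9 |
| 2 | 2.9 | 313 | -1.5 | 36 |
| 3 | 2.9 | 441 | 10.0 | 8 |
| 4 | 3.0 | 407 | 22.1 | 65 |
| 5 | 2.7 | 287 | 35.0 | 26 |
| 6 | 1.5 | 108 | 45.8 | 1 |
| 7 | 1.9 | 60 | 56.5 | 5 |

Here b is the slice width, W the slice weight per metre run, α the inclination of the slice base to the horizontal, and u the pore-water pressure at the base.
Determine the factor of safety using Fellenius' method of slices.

FS = 1.48

Ordinary method of slices: FS = Σ[c'·Δl_i + (W_i cosα_i − u_i·Δl_i)·tanφ'] / Σ W_i sinα_i, with Δl_i = b_i / cosα_i.
Slice 1: Δl = 1.4/cos(-10.0°) = 1.422 m; N'_1 = 39·cos(-10.0°) − 9·1.422 = 25.6; c'Δl = 24.74; W sinα = -6.8
Slice 2: Δl = 2.9/cos(-1.5°) = 2.901 m; N'_2 = 313·cos(-1.5°) − 36·2.901 = 208.5; c'Δl = 50.48; W sinα = -8.2
Slice 3: Δl = 2.9/cos10.0° = 2.945 m; N'_3 = 441·cos10.0° − 8·2.945 = 410.7; c'Δl = 51.24; W sinα = 76.6
Slice 4: Δl = 3.0/cos22.1° = 3.238 m; N'_4 = 407·cos22.1° − 65·3.238 = 166.6; c'Δl = 56.34; W sinα = 153.1
Slice 5: Δl = 2.7/cos35.0° = 3.296 m; N'_5 = 287·cos35.0° − 26·3.296 = 149.4; c'Δl = 57.35; W sinα = 164.6
Slice 6: Δl = 1.5/cos45.8° = 2.152 m; N'_6 = 108·cos45.8° − 1·2.152 = 73.1; c'Δl = 37.44; W sinα = 77.4
Slice 7: Δl = 1.9/cos56.5° = 3.442 m; N'_7 = 60·cos56.5° − 5·3.442 = 15.9; c'Δl = 59.90; W sinα = 50.0
Σc'Δl = 337.5 kN/m; ΣN' = 1049.9 kN/m; ΣW sinα = 506.8 kN/m
Resisting = 337.5 + 1049.9·tan21.5° = 337.5 + 413.6 = 751.0 kN/m
FS = 751.0 / 506.8 = 1.482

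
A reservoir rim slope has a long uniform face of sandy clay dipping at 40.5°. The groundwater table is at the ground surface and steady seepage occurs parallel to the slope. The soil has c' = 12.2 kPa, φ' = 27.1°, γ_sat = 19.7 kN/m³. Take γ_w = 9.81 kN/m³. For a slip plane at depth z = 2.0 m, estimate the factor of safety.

FS = 0.93

With seepage parallel to the slope and the water table at the surface, the effective normal stress on the slip plane uses the buoyant unit weight γ' = γ_sat − γ_w while the driving shear stress uses γ_sat:
FS = [c' + γ' z cos²β tanφ'] / [γ_sat z sinβ cosβ]
γ' = 19.7 − 9.81 = 9.89 kN/m³
Numerator = 12.2 + 9.89·2.0·cos²40.5°·tan27.1° = 12.2 + 9.89·2.0·0.5782·0.5117 = 18.053 kPa
Denominator = 19.7·2.0·sin40.5°·cos40.5° = 19.7·2.0·0.6494·0.7604 = 19.457 kPa
FS = 18.053 / 19.457 = 0.928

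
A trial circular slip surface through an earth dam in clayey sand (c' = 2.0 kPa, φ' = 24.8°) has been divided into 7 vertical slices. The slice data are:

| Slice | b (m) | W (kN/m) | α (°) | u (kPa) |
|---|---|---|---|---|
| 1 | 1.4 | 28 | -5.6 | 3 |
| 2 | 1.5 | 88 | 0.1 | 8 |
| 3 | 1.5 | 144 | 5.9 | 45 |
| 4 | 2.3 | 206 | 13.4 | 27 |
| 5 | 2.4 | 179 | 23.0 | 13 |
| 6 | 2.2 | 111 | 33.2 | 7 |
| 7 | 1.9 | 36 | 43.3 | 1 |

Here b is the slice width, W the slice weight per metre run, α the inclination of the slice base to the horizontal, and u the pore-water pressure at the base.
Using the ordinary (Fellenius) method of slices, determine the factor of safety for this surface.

Ordinary method of slices: FS = Σ[c'·Δl_i + (W_i cosα_i − u_i·Δl_i)·tanφ'] / Σ W_i sinα_i, with Δl_i = b_i / cosα_i.
Slice 1: Δl = 1.4/cos(-5.6°) = 1.407 m; N'_1 = 28·cos(-5.6°) − 3·1.407 = 23.6; c'Δl = 2.81; W sinα = -2.7
Slice 2: Δl = 1.5/cos0.1° = 1.500 m; N'_2 = 88·cos0.1° − 8·1.500 = 76.0; c'Δl = 3.00; W sinα = 0.2
Slice 3: Δl = 1.5/cos5.9° = 1.508 m; N'_3 = 144·cos5.9° − 45·1.508 = 75.4; c'Δl = 3.02; W sinα = 14.8
Slice 4: Δl = 2.3/cos13.4° = 2.364 m; N'_4 = 206·cos13.4° − 27·2.364 = 136.6; c'Δl = 4.73; W sinα = 47.7
Slice 5: Δl = 2.4/cos23.0° = 2.607 m; N'_5 = 179·cos23.0° − 13·2.607 = 130.9; c'Δl = 5.21; W sinα = 69.9
Slice 6: Δl = 2.2/cos33.2° = 2.629 m; N'_6 = 111·cos33.2° − 7·2.629 = 74.5; c'Δl = 5.26; W sinα = 60.8
Slice 7: Δl = 1.9/cos43.3° = 2.611 m; N'_7 = 36·cos43.3° − 1·2.611 = 23.6; c'Δl = 5.22; W sinα = 24.7
Σc'Δl = 29.3 kN/m; ΣN' = 540.5 kN/m; ΣW sinα = 215.4 kN/m
Resisting = 29.3 + 540.5·tan24.8° = 29.3 + 249.8 = 279.0 kN/m
FS = 279.0 / 215.4 = 1.295

FS = 1.30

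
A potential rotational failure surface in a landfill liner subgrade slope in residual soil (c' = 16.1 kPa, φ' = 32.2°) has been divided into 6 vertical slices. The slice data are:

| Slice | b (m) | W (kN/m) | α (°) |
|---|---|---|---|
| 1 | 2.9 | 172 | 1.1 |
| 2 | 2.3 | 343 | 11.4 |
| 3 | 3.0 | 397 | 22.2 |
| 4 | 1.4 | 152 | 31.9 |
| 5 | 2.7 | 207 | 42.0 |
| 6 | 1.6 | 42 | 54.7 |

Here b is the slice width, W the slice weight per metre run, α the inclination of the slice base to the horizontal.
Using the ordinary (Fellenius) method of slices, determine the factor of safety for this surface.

FS = 2.13

Ordinary method of slices: FS = Σ[c'·Δl_i + (W_i cosα_i)·tanφ'] / Σ W_i sinα_i, with Δl_i = b_i / cosα_i.
Slice 1: Δl = 2.9/cos1.1° = 2.901 m; N'_1 = 172·cos1.1° = 172.0; c'Δl = 46.70; W sinα = 3.3
Slice 2: Δl = 2.3/cos11.4° = 2.346 m; N'_2 = 343·cos11.4° = 336.2; c'Δl = 37.78; W sinα = 67.8
Slice 3: Δl = 3.0/cos22.2° = 3.240 m; N'_3 = 397·cos22.2° = 367.6; c'Δl = 52.17; W sinα = 150.0
Slice 4: Δl = 1.4/cos31.9° = 1.649 m; N'_4 = 152·cos31.9° = 129.0; c'Δl = 26.55; W sinα = 80.3
Slice 5: Δl = 2.7/cos42.0° = 3.633 m; N'_5 = 207·cos42.0° = 153.8; c'Δl = 58.49; W sinα = 138.5
Slice 6: Δl = 1.6/cos54.7° = 2.769 m; N'_6 = 42·cos54.7° = 24.3; c'Δl = 44.58; W sinα = 34.3
Σc'Δl = 266.3 kN/m; ΣN' = 1182.9 kN/m; ΣW sinα = 474.2 kN/m
Resisting = 266.3 + 1182.9·tan32.2° = 266.3 + 744.9 = 1011.2 kN/m
FS = 1011.2 / 474.2 = 2.132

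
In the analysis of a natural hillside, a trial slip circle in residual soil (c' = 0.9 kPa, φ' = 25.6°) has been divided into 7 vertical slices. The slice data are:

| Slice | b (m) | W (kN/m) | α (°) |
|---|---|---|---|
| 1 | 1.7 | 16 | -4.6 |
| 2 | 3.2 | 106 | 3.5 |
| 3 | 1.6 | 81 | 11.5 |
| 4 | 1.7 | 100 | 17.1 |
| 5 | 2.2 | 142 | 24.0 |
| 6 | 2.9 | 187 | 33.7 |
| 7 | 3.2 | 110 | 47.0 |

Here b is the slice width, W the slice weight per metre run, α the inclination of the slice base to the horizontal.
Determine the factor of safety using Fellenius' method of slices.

Ordinary method of slices: FS = Σ[c'·Δl_i + (W_i cosα_i)·tanφ'] / Σ W_i sinα_i, with Δl_i = b_i / cosα_i.
Slice 1: Δl = 1.7/cos(-4.6°) = 1.705 m; N'_1 = 16·cos(-4.6°) = 15.9; c'Δl = 1.53; W sinα = -1.3
Slice 2: Δl = 3.2/cos3.5° = 3.206 m; N'_2 = 106·cos3.5° = 105.8; c'Δl = 2.89; W sinα = 6.5
Slice 3: Δl = 1.6/cos11.5° = 1.633 m; N'_3 = 81·cos11.5° = 79.4; c'Δl = 1.47; W sinα = 16.1
Slice 4: Δl = 1.7/cos17.1° = 1.779 m; N'_4 = 100·cos17.1° = 95.6; c'Δl = 1.60; W sinα = 29.4
Slice 5: Δl = 2.2/cos24.0° = 2.408 m; N'_5 = 142·cos24.0° = 129.7; c'Δl = 2.17; W sinα = 57.8
Slice 6: Δl = 2.9/cos33.7° = 3.486 m; N'_6 = 187·cos33.7° = 155.6; c'Δl = 3.14; W sinα = 103.8
Slice 7: Δl = 3.2/cos47.0° = 4.692 m; N'_7 = 110·cos47.0° = 75.0; c'Δl = 4.22; W sinα = 80.4
Σc'Δl = 17.0 kN/m; ΣN' = 657.0 kN/m; ΣW sinα = 292.7 kN/m
Resisting = 17.0 + 657.0·tan25.6° = 17.0 + 314.8 = 331.8 kN/m
FS = 331.8 / 292.7 = 1.134

FS = 1.13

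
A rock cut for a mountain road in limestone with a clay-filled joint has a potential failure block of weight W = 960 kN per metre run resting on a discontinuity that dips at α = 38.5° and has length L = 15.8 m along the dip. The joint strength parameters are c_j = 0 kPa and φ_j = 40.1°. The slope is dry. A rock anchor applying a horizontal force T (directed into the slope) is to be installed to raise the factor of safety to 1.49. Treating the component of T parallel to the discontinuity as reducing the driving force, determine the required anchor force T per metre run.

Resolving forces along and normal to the sliding plane, with the horizontal anchor force T adding T·sinα to the effective normal force and T·cosα acting up the plane against the driving force:
FS = [c_jL + (W cosα + T sinα) tanφ_j] / [W sinα − T cosα]
Without the anchor: N' = 751.3 kN/m, driving T_d = 597.6 kN/m, resisting R = 0·15.8 + 751.3·tan40.1° = 632.7 kN/m, FS = 1.06.
Setting FS = 1.49 and solving for T:
1.49·(597.6 − T cos38.5°) = 632.7 + T sin38.5°·tan40.1°
T·(sin38.5°·tan40.1° + 1.49·cos38.5°) = 1.49·597.6 − 632.7
T·(0.6225·0.8421 + 1.49·0.7826) = 890.4 − 632.7 = 257.8
T·1.6903 = 257.8
T = 152.5 kN/m

T = 153 kN/m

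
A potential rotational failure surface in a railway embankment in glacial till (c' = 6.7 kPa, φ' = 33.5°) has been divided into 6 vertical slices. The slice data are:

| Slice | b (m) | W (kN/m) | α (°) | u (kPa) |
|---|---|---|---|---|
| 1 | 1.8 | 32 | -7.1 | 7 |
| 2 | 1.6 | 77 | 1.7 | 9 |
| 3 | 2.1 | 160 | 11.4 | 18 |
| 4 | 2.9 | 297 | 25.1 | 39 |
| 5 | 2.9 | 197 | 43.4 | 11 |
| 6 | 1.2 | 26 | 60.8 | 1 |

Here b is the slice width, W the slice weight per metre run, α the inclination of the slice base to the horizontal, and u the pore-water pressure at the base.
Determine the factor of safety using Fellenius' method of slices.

FS = 1.28

Ordinary method of slices: FS = Σ[c'·Δl_i + (W_i cosα_i − u_i·Δl_i)·tanφ'] / Σ W_i sinα_i, with Δl_i = b_i / cosα_i.
Slice 1: Δl = 1.8/cos(-7.1°) = 1.814 m; N'_1 = 32·cos(-7.1°) − 7·1.814 = 19.1; c'Δl = 12.15; W sinα = -4.0
Slice 2: Δl = 1.6/cos1.7° = 1.601 m; N'_2 = 77·cos1.7° − 9·1.601 = 62.6; c'Δl = 10.72; W sinα = 2.3
Slice 3: Δl = 2.1/cos11.4° = 2.142 m; N'_3 = 160·cos11.4° − 18·2.142 = 118.3; c'Δl = 14.35; W sinα = 31.6
Slice 4: Δl = 2.9/cos25.1° = 3.202 m; N'_4 = 297·cos25.1° − 39·3.202 = 144.1; c'Δl = 21.46; W sinα = 126.0
Slice 5: Δl = 2.9/cos43.4° = 3.991 m; N'_5 = 197·cos43.4° − 11·3.991 = 99.2; c'Δl = 26.74; W sinα = 135.4
Slice 6: Δl = 1.2/cos60.8° = 2.460 m; N'_6 = 26·cos60.8° − 1·2.460 = 10.2; c'Δl = 16.48; W sinα = 22.7
Σc'Δl = 101.9 kN/m; ΣN' = 453.4 kN/m; ΣW sinα = 314.0 kN/m
Resisting = 101.9 + 453.4·tan33.5° = 101.9 + 300.1 = 402.0 kN/m
FS = 402.0 / 314.0 = 1.280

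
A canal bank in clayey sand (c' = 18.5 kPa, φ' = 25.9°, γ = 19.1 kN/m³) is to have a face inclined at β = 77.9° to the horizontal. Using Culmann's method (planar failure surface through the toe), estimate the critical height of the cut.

Culmann's analysis gives the critical failure plane at α_cr = (β + φ')/2 = (77.9 + 25.9)/2 = 51.9°, and the critical height
H_c = (4c'/γ) · sinβ cosφ' / [1 − cos(β − φ')]
    = (4·18.5/19.1) · sin77.9°·cos25.9° / [1 − cos(52.0°)]
    = 3.874 · 0.9778·0.8996 / [1 − 0.6157]
    = 3.874 · 0.8796 / 0.3843
    = 8.87 m

H_c = 8.87 m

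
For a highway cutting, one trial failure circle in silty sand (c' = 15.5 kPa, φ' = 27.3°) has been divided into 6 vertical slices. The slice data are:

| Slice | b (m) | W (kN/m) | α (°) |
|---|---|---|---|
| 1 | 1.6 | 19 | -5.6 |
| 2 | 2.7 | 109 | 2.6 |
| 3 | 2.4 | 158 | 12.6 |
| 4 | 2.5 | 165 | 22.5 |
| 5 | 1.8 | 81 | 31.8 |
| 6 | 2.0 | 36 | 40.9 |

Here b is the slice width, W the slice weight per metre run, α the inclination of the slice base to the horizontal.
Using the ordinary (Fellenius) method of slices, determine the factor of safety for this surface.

Ordinary method of slices: FS = Σ[c'·Δl_i + (W_i cosα_i)·tanφ'] / Σ W_i sinα_i, with Δl_i = b_i / cosα_i.
Slice 1: Δl = 1.6/cos(-5.6°) = 1.608 m; N'_1 = 19·cos(-5.6°) = 18.9; c'Δl = 24.92; W sinα = -1.9
Slice 2: Δl = 2.7/cos2.6° = 2.703 m; N'_2 = 109·cos2.6° = 108.9; c'Δl = 41.89; W sinα = 4.9
Slice 3: Δl = 2.4/cos12.6° = 2.459 m; N'_3 = 158·cos12.6° = 154.2; c'Δl = 38.12; W sinα = 34.5
Slice 4: Δl = 2.5/cos22.5° = 2.706 m; N'_4 = 165·cos22.5° = 152.4; c'Δl = 41.94; W sinα = 63.1
Slice 5: Δl = 1.8/cos31.8° = 2.118 m; N'_5 = 81·cos31.8° = 68.8; c'Δl = 32.83; W sinα = 42.7
Slice 6: Δl = 2.0/cos40.9° = 2.646 m; N'_6 = 36·cos40.9° = 27.2; c'Δl = 41.01; W sinα = 23.6
Σc'Δl = 220.7 kN/m; ΣN' = 530.5 kN/m; ΣW sinα = 167.0 kN/m
Resisting = 220.7 + 530.5·tan27.3° = 220.7 + 273.8 = 494.5 kN/m
FS = 494.5 / 167.0 = 2.962

FS = 2.96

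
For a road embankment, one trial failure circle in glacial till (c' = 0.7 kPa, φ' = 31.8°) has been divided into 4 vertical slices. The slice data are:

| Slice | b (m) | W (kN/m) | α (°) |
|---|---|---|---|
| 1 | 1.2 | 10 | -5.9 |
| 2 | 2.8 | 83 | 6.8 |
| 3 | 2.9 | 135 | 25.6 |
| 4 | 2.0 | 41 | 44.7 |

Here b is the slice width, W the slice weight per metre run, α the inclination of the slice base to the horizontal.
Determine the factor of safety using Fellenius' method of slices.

FS = 1.64

Ordinary method of slices: FS = Σ[c'·Δl_i + (W_i cosα_i)·tanφ'] / Σ W_i sinα_i, with Δl_i = b_i / cosα_i.
Slice 1: Δl = 1.2/cos(-5.9°) = 1.206 m; N'_1 = 10·cos(-5.9°) = 9.9; c'Δl = 0.84; W sinα = -1.0
Slice 2: Δl = 2.8/cos6.8° = 2.820 m; N'_2 = 83·cos6.8° = 82.4; c'Δl = 1.97; W sinα = 9.8
Slice 3: Δl = 2.9/cos25.6° = 3.216 m; N'_3 = 135·cos25.6° = 121.7; c'Δl = 2.25; W sinα = 58.3
Slice 4: Δl = 2.0/cos44.7° = 2.814 m; N'_4 = 41·cos44.7° = 29.1; c'Δl = 1.97; W sinα = 28.8
Σc'Δl = 7.0 kN/m; ΣN' = 243.3 kN/m; ΣW sinα = 96.0 kN/m
Resisting = 7.0 + 243.3·tan31.8° = 7.0 + 150.8 = 157.9 kN/m
FS = 157.9 / 96.0 = 1.645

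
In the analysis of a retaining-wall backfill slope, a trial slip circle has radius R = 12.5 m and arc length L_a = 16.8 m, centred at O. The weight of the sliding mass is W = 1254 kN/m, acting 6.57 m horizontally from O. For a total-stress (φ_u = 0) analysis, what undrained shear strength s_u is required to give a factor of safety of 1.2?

s_u = 47.1 kPa

FS = s_u·L_a·R / (W·d), so s_u = FS·W·d / (L_a·R).
s_u = 1.2·1254·6.57 / (16.80·12.5) = 9886.5 / 210.00 = 47.08 kPa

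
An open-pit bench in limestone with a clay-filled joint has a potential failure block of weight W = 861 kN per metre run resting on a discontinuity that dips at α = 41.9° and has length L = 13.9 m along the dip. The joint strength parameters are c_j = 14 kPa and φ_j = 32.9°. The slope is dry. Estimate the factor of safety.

Resolving the block weight along and normal to the plane and applying the Mohr–Coulomb strength on the joint:
N' = W cosα = 861·cos41.9° = 640.9 kN/m
Driving force T = W sinα = 861·sin41.9° = 575.0 kN/m
Resisting force R = c_j·L + N'·tanφ_j = 14·13.9 + 640.9·tan32.9° = 194.6 + 414.6 = 609.2 kN/m
FS = R / T = 609.2 / 575.0 = 1.059

FS = 1.06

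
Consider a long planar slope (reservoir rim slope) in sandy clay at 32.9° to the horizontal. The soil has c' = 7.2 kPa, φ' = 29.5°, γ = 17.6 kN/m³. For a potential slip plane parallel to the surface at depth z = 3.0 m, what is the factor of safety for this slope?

For an infinite slope with a slip plane parallel to the surface (no pore pressure): FS = [c' + γz cos²β tanφ'] / [γz sinβ cosβ].
γz = 17.6·3.0 = 52.80 kN/m²
Numerator = 7.2 + 52.80·cos²32.9°·tan29.5° = 7.2 + 52.80·0.7050·0.5658 = 28.259 kPa
Denominator = 52.80·sin32.9°·cos32.9° = 52.80·0.5432·0.8396 = 24.080 kPa
FS = 28.259 / 24.080 = 1.174

FS = 1.17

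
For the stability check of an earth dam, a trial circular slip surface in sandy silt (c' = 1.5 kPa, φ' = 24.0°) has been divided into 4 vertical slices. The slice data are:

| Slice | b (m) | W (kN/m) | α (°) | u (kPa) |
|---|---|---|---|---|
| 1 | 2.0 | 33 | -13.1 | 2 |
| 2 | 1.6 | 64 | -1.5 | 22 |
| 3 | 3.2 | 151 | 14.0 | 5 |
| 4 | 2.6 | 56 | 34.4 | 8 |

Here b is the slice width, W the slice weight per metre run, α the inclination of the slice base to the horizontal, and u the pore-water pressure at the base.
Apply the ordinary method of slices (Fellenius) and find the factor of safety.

Ordinary method of slices: FS = Σ[c'·Δl_i + (W_i cosα_i − u_i·Δl_i)·tanφ'] / Σ W_i sinα_i, with Δl_i = b_i / cosα_i.
Slice 1: Δl = 2.0/cos(-13.1°) = 2.053 m; N'_1 = 33·cos(-13.1°) − 2·2.053 = 28.0; c'Δl = 3.08; W sinα = -7.5
Slice 2: Δl = 1.6/cos(-1.5°) = 1.601 m; N'_2 = 64·cos(-1.5°) − 22·1.601 = 28.8; c'Δl = 2.40; W sinα = -1.7
Slice 3: Δl = 3.2/cos14.0° = 3.298 m; N'_3 = 151·cos14.0° − 5·3.298 = 130.0; c'Δl = 4.95; W sinα = 36.5
Slice 4: Δl = 2.6/cos34.4° = 3.151 m; N'_4 = 56·cos34.4° − 8·3.151 = 21.0; c'Δl = 4.73; W sinα = 31.6
Σc'Δl = 15.2 kN/m; ΣN' = 207.8 kN/m; ΣW sinα = 59.0 kN/m
Resisting = 15.2 + 207.8·tan24.0° = 15.2 + 92.5 = 107.7 kN/m
FS = 107.7 / 59.0 = 1.825

FS = 1.82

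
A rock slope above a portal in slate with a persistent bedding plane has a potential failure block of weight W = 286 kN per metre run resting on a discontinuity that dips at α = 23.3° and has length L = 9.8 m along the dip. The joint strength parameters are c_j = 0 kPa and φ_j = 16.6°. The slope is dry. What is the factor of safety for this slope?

FS = 0.69

Resolving the block weight along and normal to the plane and applying the Mohr–Coulomb strength on the joint:
N' = W cosα = 286·cos23.3° = 262.7 kN/m
Driving force T = W sinα = 286·sin23.3° = 113.1 kN/m
Resisting force R = c_j·L + N'·tanφ_j = 0·9.8 + 262.7·tan16.6° = 0.0 + 78.3 = 78.3 kN/m
FS = R / T = 78.3 / 113.1 = 0.692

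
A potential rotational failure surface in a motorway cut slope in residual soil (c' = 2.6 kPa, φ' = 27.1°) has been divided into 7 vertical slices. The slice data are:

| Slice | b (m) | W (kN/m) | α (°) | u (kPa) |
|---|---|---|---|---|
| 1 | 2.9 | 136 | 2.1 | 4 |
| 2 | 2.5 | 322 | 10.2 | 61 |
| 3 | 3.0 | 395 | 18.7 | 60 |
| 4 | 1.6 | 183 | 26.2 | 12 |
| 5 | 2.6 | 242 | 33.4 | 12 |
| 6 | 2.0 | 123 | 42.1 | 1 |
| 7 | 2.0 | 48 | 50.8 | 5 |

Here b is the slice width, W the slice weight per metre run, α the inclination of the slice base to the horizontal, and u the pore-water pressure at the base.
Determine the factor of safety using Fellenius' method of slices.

FS = 0.96

Ordinary method of slices: FS = Σ[c'·Δl_i + (W_i cosα_i − u_i·Δl_i)·tanφ'] / Σ W_i sinα_i, with Δl_i = b_i / cosα_i.
Slice 1: Δl = 2.9/cos2.1° = 2.902 m; N'_1 = 136·cos2.1° − 4·2.902 = 124.3; c'Δl = 7.55; W sinα = 5.0
Slice 2: Δl = 2.5/cos10.2° = 2.540 m; N'_2 = 322·cos10.2° − 61·2.540 = 162.0; c'Δl = 6.60; W sinα = 57.0
Slice 3: Δl = 3.0/cos18.7° = 3.167 m; N'_3 = 395·cos18.7° − 60·3.167 = 184.1; c'Δl = 8.23; W sinα = 126.6
Slice 4: Δl = 1.6/cos26.2° = 1.783 m; N'_4 = 183·cos26.2° − 12·1.783 = 142.8; c'Δl = 4.64; W sinα = 80.8
Slice 5: Δl = 2.6/cos33.4° = 3.114 m; N'_5 = 242·cos33.4° − 12·3.114 = 164.7; c'Δl = 8.10; W sinα = 133.2
Slice 6: Δl = 2.0/cos42.1° = 2.696 m; N'_6 = 123·cos42.1° − 1·2.696 = 88.6; c'Δl = 7.01; W sinα = 82.5
Slice 7: Δl = 2.0/cos50.8° = 3.164 m; N'_7 = 48·cos50.8° − 5·3.164 = 14.5; c'Δl = 8.23; W sinα = 37.2
Σc'Δl = 50.4 kN/m; ΣN' = 880.9 kN/m; ΣW sinα = 522.3 kN/m
Resisting = 50.4 + 880.9·tan27.1° = 50.4 + 450.8 = 501.1 kN/m
FS = 501.1 / 522.3 = 0.959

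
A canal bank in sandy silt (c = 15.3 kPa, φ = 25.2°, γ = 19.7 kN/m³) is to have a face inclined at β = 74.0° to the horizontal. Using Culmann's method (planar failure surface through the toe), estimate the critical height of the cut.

H_c = 7.92 m

Culmann's analysis gives the critical failure plane at α_cr = (β + φ)/2 = (74.0 + 25.2)/2 = 49.6°, and the critical height
H_c = (4c/γ) · sinβ cosφ / [1 − cos(β − φ)]
    = (4·15.3/19.7) · sin74.0°·cos25.2° / [1 − cos(48.8°)]
    = 3.107 · 0.9613·0.9048 / [1 − 0.6587]
    = 3.107 · 0.8698 / 0.3413
    = 7.92 m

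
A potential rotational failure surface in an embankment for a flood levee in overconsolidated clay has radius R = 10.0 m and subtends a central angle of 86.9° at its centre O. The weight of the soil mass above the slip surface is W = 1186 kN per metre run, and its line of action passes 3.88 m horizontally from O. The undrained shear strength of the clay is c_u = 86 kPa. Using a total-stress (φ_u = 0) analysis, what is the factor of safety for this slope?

FS = 2.83

Taking moments about the centre O, the resisting moment is provided by the undrained shear strength acting along the arc:
Arc length L_a = R·θ = 10.0·(86.9°·π/180) = 10.0·1.5167 = 15.17 m
M_R = c_u·L_a·R = 86·15.17·10.0 = 13043.5 kN·m/m
M_D = W·d = 1186·3.88 = 4601.7 kN·m/m
FS = M_R / M_D = 13043.5 / 4601.7 = 2.835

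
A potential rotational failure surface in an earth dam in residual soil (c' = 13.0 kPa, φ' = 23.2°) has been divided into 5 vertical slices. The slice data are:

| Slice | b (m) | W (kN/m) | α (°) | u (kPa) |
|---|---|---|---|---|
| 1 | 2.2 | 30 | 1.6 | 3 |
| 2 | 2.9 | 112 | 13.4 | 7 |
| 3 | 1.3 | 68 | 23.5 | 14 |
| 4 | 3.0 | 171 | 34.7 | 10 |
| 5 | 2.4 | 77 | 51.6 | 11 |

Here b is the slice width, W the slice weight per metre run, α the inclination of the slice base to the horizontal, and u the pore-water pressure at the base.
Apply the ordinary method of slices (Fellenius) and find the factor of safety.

Ordinary method of slices: FS = Σ[c'·Δl_i + (W_i cosα_i − u_i·Δl_i)·tanφ'] / Σ W_i sinα_i, with Δl_i = b_i / cosα_i.
Slice 1: Δl = 2.2/cos1.6° = 2.201 m; N'_1 = 30·cos1.6° − 3·2.201 = 23.4; c'Δl = 28.61; W sinα = 0.8
Slice 2: Δl = 2.9/cos13.4° = 2.981 m; N'_2 = 112·cos13.4° − 7·2.981 = 88.1; c'Δl = 38.76; W sinα = 26.0
Slice 3: Δl = 1.3/cos23.5° = 1.418 m; N'_3 = 68·cos23.5° − 14·1.418 = 42.5; c'Δl = 18.43; W sinα = 27.1
Slice 4: Δl = 3.0/cos34.7° = 3.649 m; N'_4 = 171·cos34.7° − 10·3.649 = 104.1; c'Δl = 47.44; W sinα = 97.3
Slice 5: Δl = 2.4/cos51.6° = 3.864 m; N'_5 = 77·cos51.6° − 11·3.864 = 5.3; c'Δl = 50.23; W sinα = 60.3
Σc'Δl = 183.5 kN/m; ΣN' = 263.4 kN/m; ΣW sinα = 211.6 kN/m
Resisting = 183.5 + 263.4·tan23.2° = 183.5 + 112.9 = 296.4 kN/m
FS = 296.4 / 211.6 = 1.401

FS = 1.40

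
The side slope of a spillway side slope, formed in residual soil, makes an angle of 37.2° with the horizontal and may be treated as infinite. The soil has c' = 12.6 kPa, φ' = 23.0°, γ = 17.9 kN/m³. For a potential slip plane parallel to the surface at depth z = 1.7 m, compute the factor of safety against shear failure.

For an infinite slope with a slip plane parallel to the surface (no pore pressure): FS = [c' + γz cos²β tanφ'] / [γz sinβ cosβ].
γz = 17.9·1.7 = 30.43 kN/m²
Numerator = 12.6 + 30.43·cos²37.2°·tan23.0° = 12.6 + 30.43·0.6345·0.4245 = 20.795 kPa
Denominator = 30.43·sin37.2°·cos37.2° = 30.43·0.6046·0.7965 = 14.655 kPa
FS = 20.795 / 14.655 = 1.419

FS = 1.42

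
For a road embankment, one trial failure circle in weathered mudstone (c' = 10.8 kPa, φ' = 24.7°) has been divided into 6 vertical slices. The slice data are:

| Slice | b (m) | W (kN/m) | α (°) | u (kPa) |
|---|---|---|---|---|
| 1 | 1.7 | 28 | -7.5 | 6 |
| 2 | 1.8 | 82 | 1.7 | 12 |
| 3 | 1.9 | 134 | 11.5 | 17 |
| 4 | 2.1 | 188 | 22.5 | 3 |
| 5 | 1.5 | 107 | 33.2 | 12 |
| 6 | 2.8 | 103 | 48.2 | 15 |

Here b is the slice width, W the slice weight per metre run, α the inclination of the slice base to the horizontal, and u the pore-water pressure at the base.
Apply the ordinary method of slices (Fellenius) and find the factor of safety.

FS = 1.46

Ordinary method of slices: FS = Σ[c'·Δl_i + (W_i cosα_i − u_i·Δl_i)·tanφ'] / Σ W_i sinα_i, with Δl_i = b_i / cosα_i.
Slice 1: Δl = 1.7/cos(-7.5°) = 1.715 m; N'_1 = 28·cos(-7.5°) − 6·1.715 = 17.5; c'Δl = 18.52; W sinα = -3.7
Slice 2: Δl = 1.8/cos1.7° = 1.801 m; N'_2 = 82·cos1.7° − 12·1.801 = 60.4; c'Δl = 19.45; W sinα = 2.4
Slice 3: Δl = 1.9/cos11.5° = 1.939 m; N'_3 = 134·cos11.5° − 17·1.939 = 98.3; c'Δl = 20.94; W sinα = 26.7
Slice 4: Δl = 2.1/cos22.5° = 2.273 m; N'_4 = 188·cos22.5° − 3·2.273 = 166.9; c'Δl = 24.55; W sinα = 71.9
Slice 5: Δl = 1.5/cos33.2° = 1.793 m; N'_5 = 107·cos33.2° − 12·1.793 = 68.0; c'Δl = 19.36; W sinα = 58.6
Slice 6: Δl = 2.8/cos48.2° = 4.201 m; N'_6 = 103·cos48.2° − 15·4.201 = 5.6; c'Δl = 45.37; W sinα = 76.8
Σc'Δl = 148.2 kN/m; ΣN' = 416.7 kN/m; ΣW sinα = 232.8 kN/m
Resisting = 148.2 + 416.7·tan24.7° = 148.2 + 191.7 = 339.8 kN/m
FS = 339.8 / 232.8 = 1.460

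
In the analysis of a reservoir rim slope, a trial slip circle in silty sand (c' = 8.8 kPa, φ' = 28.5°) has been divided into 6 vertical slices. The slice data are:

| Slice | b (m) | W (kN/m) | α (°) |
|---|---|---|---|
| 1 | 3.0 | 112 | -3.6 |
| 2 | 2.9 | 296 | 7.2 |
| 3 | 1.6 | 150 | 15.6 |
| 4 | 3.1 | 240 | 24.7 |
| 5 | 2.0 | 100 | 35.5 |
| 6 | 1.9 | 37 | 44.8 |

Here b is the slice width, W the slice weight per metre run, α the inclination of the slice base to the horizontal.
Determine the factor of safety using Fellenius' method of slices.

FS = 2.42

Ordinary method of slices: FS = Σ[c'·Δl_i + (W_i cosα_i)·tanφ'] / Σ W_i sinα_i, with Δl_i = b_i / cosα_i.
Slice 1: Δl = 3.0/cos(-3.6°) = 3.006 m; N'_1 = 112·cos(-3.6°) = 111.8; c'Δl = 26.45; W sinα = -7.0
Slice 2: Δl = 2.9/cos7.2° = 2.923 m; N'_2 = 296·cos7.2° = 293.7; c'Δl = 25.72; W sinα = 37.1
Slice 3: Δl = 1.6/cos15.6° = 1.661 m; N'_3 = 150·cos15.6° = 144.5; c'Δl = 14.62; W sinα = 40.3
Slice 4: Δl = 3.1/cos24.7° = 3.412 m; N'_4 = 240·cos24.7° = 218.0; c'Δl = 30.03; W sinα = 100.3
Slice 5: Δl = 2.0/cos35.5° = 2.457 m; N'_5 = 100·cos35.5° = 81.4; c'Δl = 21.62; W sinα = 58.1
Slice 6: Δl = 1.9/cos44.8° = 2.678 m; N'_6 = 37·cos44.8° = 26.3; c'Δl = 23.56; W sinα = 26.1
Σc'Δl = 142.0 kN/m; ΣN' = 875.6 kN/m; ΣW sinα = 254.8 kN/m
Resisting = 142.0 + 875.6·tan28.5° = 142.0 + 475.4 = 617.4 kN/m
FS = 617.4 / 254.8 = 2.423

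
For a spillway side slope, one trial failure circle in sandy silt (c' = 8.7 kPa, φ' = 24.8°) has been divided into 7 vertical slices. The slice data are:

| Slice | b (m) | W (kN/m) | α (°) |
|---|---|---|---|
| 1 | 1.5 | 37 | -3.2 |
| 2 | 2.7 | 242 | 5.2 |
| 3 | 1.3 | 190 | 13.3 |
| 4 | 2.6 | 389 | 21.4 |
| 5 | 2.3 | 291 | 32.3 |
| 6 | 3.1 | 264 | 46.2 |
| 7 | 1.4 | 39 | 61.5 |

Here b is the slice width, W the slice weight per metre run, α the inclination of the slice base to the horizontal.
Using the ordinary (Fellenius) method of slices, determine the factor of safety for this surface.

Ordinary method of slices: FS = Σ[c'·Δl_i + (W_i cosα_i)·tanφ'] / Σ W_i sinα_i, with Δl_i = b_i / cosα_i.
Slice 1: Δl = 1.5/cos(-3.2°) = 1.502 m; N'_1 = 37·cos(-3.2°) = 36.9; c'Δl = 13.07; W sinα = -2.1
Slice 2: Δl = 2.7/cos5.2° = 2.711 m; N'_2 = 242·cos5.2° = 241.0; c'Δl = 23.59; W sinα = 21.9
Slice 3: Δl = 1.3/cos13.3° = 1.336 m; N'_3 = 190·cos13.3° = 184.9; c'Δl = 11.62; W sinα = 43.7
Slice 4: Δl = 2.6/cos21.4° = 2.793 m; N'_4 = 389·cos21.4° = 362.2; c'Δl = 24.29; W sinα = 141.9
Slice 5: Δl = 2.3/cos32.3° = 2.721 m; N'_5 = 291·cos32.3° = 246.0; c'Δl = 23.67; W sinα = 155.5
Slice 6: Δl = 3.1/cos46.2° = 4.479 m; N'_6 = 264·cos46.2° = 182.7; c'Δl = 38.97; W sinα = 190.5
Slice 7: Δl = 1.4/cos61.5° = 2.934 m; N'_7 = 39·cos61.5° = 18.6; c'Δl = 25.53; W sinα = 34.3
Σc'Δl = 160.7 kN/m; ΣN' = 1272.3 kN/m; ΣW sinα = 585.8 kN/m
Resisting = 160.7 + 1272.3·tan24.8° = 160.7 + 587.9 = 748.6 kN/m
FS = 748.6 / 585.8 = 1.278

FS = 1.28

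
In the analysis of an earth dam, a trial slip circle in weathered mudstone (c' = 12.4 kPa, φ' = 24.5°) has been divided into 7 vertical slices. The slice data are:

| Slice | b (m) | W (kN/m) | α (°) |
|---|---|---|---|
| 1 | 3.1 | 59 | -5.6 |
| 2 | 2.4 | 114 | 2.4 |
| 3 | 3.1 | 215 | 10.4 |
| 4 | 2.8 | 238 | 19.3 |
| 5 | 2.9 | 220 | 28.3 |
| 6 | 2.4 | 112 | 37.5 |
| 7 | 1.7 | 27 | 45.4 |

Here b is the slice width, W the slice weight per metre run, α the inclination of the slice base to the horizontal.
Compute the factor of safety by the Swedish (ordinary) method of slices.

Ordinary method of slices: FS = Σ[c'·Δl_i + (W_i cosα_i)·tanφ'] / Σ W_i sinα_i, with Δl_i = b_i / cosα_i.
Slice 1: Δl = 3.1/cos(-5.6°) = 3.115 m; N'_1 = 59·cos(-5.6°) = 58.7; c'Δl = 38.62; W sinα = -5.8
Slice 2: Δl = 2.4/cos2.4° = 2.402 m; N'_2 = 114·cos2.4° = 113.9; c'Δl = 29.79; W sinα = 4.8
Slice 3: Δl = 3.1/cos10.4° = 3.152 m; N'_3 = 215·cos10.4° = 211.5; c'Δl = 39.08; W sinα = 38.8
Slice 4: Δl = 2.8/cos19.3° = 2.967 m; N'_4 = 238·cos19.3° = 224.6; c'Δl = 36.79; W sinα = 78.7
Slice 5: Δl = 2.9/cos28.3° = 3.294 m; N'_5 = 220·cos28.3° = 193.7; c'Δl = 40.84; W sinα = 104.3
Slice 6: Δl = 2.4/cos37.5° = 3.025 m; N'_6 = 112·cos37.5° = 88.9; c'Δl = 37.51; W sinα = 68.2
Slice 7: Δl = 1.7/cos45.4° = 2.421 m; N'_7 = 27·cos45.4° = 19.0; c'Δl = 30.02; W sinα = 19.2
Σc'Δl = 252.7 kN/m; ΣN' = 910.2 kN/m; ΣW sinα = 308.2 kN/m
Resisting = 252.7 + 910.2·tan24.5° = 252.7 + 414.8 = 667.5 kN/m
FS = 667.5 / 308.2 = 2.166

FS = 2.17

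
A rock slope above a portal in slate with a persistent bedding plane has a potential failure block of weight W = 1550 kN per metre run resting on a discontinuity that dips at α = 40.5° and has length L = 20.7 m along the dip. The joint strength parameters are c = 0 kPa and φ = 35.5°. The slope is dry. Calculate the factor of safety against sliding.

FS = 0.84

Resolving the block weight along and normal to the plane and applying the Mohr–Coulomb strength on the joint:
N' = W cosα = 1550·cos40.5° = 1178.6 kN/m
Driving force T = W sinα = 1550·sin40.5° = 1006.6 kN/m
Resisting force R = c·L + N'·tanφ = 0·20.7 + 1178.6·tan35.5° = 0.0 + 840.7 = 840.7 kN/m
FS = R / T = 840.7 / 1006.6 = 0.835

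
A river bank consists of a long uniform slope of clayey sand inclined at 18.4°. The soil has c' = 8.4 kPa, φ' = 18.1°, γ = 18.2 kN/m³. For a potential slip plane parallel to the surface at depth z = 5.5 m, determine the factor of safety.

FS = 1.26

For an infinite slope with a slip plane parallel to the surface (no pore pressure): FS = [c' + γz cos²β tanφ'] / [γz sinβ cosβ].
γz = 18.2·5.5 = 100.10 kN/m²
Numerator = 8.4 + 100.10·cos²18.4°·tan18.1° = 8.4 + 100.10·0.9004·0.3269 = 37.858 kPa
Denominator = 100.10·sin18.4°·cos18.4° = 100.10·0.3156·0.9489 = 29.981 kPa
FS = 37.858 / 29.981 = 1.263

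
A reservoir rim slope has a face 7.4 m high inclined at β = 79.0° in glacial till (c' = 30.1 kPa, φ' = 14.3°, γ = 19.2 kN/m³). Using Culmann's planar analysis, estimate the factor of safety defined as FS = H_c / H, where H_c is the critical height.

H_c = (4c'/γ) · sinβ cosφ' / [1 − cos(β − φ')]
    = (4·30.1/19.2) · sin79.0°·cos14.3° / [1 − cos64.7°]
    = 6.271 · 0.9512 / 0.5726 = 10.42 m
FS = H_c / H = 10.42 / 7.4 = 1.408

FS = 1.41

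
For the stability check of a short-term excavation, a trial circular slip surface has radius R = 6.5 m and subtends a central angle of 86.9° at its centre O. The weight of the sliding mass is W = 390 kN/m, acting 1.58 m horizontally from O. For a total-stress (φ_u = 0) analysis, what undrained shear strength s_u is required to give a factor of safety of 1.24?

FS = s_u·L_a·R / (W·d), so s_u = FS·W·d / (L_a·R).
Arc length L_a = R·θ = 6.5·(86.9°·π/180) = 6.5·1.5167 = 9.86 m
s_u = 1.24·390·1.58 / (9.86·6.5) = 764.1 / 64.08 = 11.92 kPa

s_u = 11.9 kPa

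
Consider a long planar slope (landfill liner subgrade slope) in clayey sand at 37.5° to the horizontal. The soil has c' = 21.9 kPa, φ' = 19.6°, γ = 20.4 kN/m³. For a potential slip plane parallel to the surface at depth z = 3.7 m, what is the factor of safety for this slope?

FS = 1.06

For an infinite slope with a slip plane parallel to the surface (no pore pressure): FS = [c' + γz cos²β tanφ'] / [γz sinβ cosβ].
γz = 20.4·3.7 = 75.48 kN/m²
Numerator = 21.9 + 75.48·cos²37.5°·tan19.6° = 21.9 + 75.48·0.6294·0.3561 = 38.817 kPa
Denominator = 75.48·sin37.5°·cos37.5° = 75.48·0.6088·0.7934 = 36.454 kPa
FS = 38.817 / 36.454 = 1.065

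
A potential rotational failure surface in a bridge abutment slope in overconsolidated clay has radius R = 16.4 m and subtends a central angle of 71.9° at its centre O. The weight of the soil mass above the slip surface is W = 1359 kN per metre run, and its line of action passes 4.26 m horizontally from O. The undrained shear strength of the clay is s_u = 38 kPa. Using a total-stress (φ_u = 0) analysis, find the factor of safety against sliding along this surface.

Taking moments about the centre O, the resisting moment is provided by the undrained shear strength acting along the arc:
Arc length L_a = R·θ = 16.4·(71.9°·π/180) = 16.4·1.2549 = 20.58 m
M_R = s_u·L_a·R = 38·20.58·16.4 = 12825.6 kN·m/m
M_D = W·d = 1359·4.26 = 5789.3 kN·m/m
FS = M_R / M_D = 12825.6 / 5789.3 = 2.215

FS = 2.22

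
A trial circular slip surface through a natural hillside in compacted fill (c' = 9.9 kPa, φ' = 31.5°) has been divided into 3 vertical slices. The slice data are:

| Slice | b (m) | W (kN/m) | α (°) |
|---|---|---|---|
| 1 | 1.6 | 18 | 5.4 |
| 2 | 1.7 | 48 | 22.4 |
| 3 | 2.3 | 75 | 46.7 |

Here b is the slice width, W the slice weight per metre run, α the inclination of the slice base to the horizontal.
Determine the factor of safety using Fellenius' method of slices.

Ordinary method of slices: FS = Σ[c'·Δl_i + (W_i cosα_i)·tanφ'] / Σ W_i sinα_i, with Δl_i = b_i / cosα_i.
Slice 1: Δl = 1.6/cos5.4° = 1.607 m; N'_1 = 18·cos5.4° = 17.9; c'Δl = 15.91; W sinα = 1.7
Slice 2: Δl = 1.7/cos22.4° = 1.839 m; N'_2 = 48·cos22.4° = 44.4; c'Δl = 18.20; W sinα = 18.3
Slice 3: Δl = 2.3/cos46.7° = 3.354 m; N'_3 = 75·cos46.7° = 51.4; c'Δl = 33.20; W sinα = 54.6
Σc'Δl = 67.3 kN/m; ΣN' = 113.7 kN/m; ΣW sinα = 74.6 kN/m
Resisting = 67.3 + 113.7·tan31.5° = 67.3 + 69.7 = 137.0 kN/m
FS = 137.0 / 74.6 = 1.837

FS = 1.84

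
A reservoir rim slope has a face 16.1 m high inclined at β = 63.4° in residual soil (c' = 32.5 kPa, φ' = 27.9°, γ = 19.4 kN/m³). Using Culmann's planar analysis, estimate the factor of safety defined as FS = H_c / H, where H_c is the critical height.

H_c = (4c'/γ) · sinβ cosφ' / [1 − cos(β − φ')]
    = (4·32.5/19.4) · sin63.4°·cos27.9° / [1 − cos35.5°]
    = 6.701 · 0.7902 / 0.1859 = 28.49 m
FS = H_c / H = 28.49 / 16.1 = 1.769

FS = 1.77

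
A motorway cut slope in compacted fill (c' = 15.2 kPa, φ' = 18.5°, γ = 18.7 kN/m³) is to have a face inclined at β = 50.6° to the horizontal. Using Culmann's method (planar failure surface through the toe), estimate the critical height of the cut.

H_c = 15.58 m

Culmann's analysis gives the critical failure plane at α_cr = (β + φ')/2 = (50.6 + 18.5)/2 = 34.5°, and the critical height
H_c = (4c'/γ) · sinβ cosφ' / [1 − cos(β − φ')]
    = (4·15.2/18.7) · sin50.6°·cos18.5° / [1 − cos(32.1°)]
    = 3.251 · 0.7727·0.9483 / [1 − 0.8471]
    = 3.251 · 0.7328 / 0.1529
    = 15.58 m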